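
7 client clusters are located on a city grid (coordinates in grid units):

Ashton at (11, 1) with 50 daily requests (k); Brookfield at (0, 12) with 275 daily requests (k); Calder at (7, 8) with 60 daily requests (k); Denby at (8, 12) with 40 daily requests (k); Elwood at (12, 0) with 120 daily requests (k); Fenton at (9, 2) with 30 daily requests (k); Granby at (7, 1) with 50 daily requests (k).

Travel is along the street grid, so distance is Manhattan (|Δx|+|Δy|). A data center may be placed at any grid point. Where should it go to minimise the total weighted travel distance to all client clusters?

Manhattan distance separates: Σwᵢ(|x−xᵢ|+|y−yᵢ|) = Σwᵢ|x−xᵢ| + Σwᵢ|y−yᵢ|, so x and y are optimised independently as 1-D weighted medians.
Total weight W = 625; half = 312.5.
x-coordinate, sorted with cumulative weight:
  x=0 (Brookfield, w=275) cum 275
  x=7 (Calder, w=60) cum 335  ← median
  x=7 (Granby, w=50) cum 385
  x=8 (Denby, w=40) cum 425
  x=9 (Fenton, w=30) cum 455
  x=11 (Ashton, w=50) cum 505
  x=12 (Elwood, w=120) cum 625
⇒ x* = 7
y-coordinate, sorted with cumulative weight:
  y=0 (Elwood, w=120) cum 120
  y=1 (Ashton, w=50) cum 170
  y=1 (Granby, w=50) cum 220
  y=2 (Fenton, w=30) cum 250
  y=8 (Calder, w=60) cum 310
  y=12 (Brookfield, w=275) cum 585  ← median
  y=12 (Denby, w=40) cum 625
⇒ y* = 12

(7, 12)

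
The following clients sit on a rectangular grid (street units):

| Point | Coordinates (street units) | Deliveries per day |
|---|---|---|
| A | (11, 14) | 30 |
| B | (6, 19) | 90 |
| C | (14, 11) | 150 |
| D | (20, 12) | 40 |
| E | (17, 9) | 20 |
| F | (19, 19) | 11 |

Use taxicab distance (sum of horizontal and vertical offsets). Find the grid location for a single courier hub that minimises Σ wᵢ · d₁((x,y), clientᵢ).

Manhattan distance separates: Σwᵢ(|x−xᵢ|+|y−yᵢ|) = Σwᵢ|x−xᵢ| + Σwᵢ|y−yᵢ|, so x and y are optimised independently as 1-D weighted medians.
Total weight W = 341; half = 170.5.
x-coordinate, sorted with cumulative weight:
  x=6 (B, w=90) cum 90
  x=11 (A, w=30) cum 120
  x=14 (C, w=150) cum 270  ← median
  x=17 (E, w=20) cum 290
  x=19 (F, w=11) cum 301
  x=20 (D, w=40) cum 341
⇒ x* = 14
y-coordinate, sorted with cumulative weight:
  y=9 (E, w=20) cum 20
  y=11 (C, w=150) cum 170
  y=12 (D, w=40) cum 210  ← median
  y=14 (A, w=30) cum 240
  y=19 (B, w=90) cum 330
  y=19 (F, w=11) cum 341
⇒ y* = 12

(14, 12)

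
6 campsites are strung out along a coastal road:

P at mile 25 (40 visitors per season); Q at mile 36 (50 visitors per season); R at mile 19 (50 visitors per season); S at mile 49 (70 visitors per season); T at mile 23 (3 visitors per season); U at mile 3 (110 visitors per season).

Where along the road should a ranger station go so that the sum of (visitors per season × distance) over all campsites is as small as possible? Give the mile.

For a sum of weighted absolute distances on a line, the optimum is the weighted median (not the mean). Total weight W = 323; half-weight = 161.5.
Sort by position and accumulate weight:
  mile 3 (U, w=110) → cum 110
  mile 19 (R, w=50) → cum 160
  mile 23 (T, w=3) → cum 163  ≥ 161.5 → median here
  mile 25 (P, w=40) → cum 203
  mile 36 (Q, w=50) → cum 253
  mile 49 (S, w=70) → cum 323
Optimal location: mile 23.

x = 23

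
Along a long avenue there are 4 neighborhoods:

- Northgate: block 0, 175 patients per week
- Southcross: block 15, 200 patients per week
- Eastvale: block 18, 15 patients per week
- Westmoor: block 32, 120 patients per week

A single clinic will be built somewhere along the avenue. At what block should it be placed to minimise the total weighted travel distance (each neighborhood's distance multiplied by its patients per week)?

For a sum of weighted absolute distances on a line, the optimum is the weighted median (not the mean). Total weight W = 510; half-weight = 255.
Sort by position and accumulate weight:
  block 0 (Northgate, w=175) → cum 175
  block 15 (Southcross, w=200) → cum 375  ≥ 255 → median here
  block 18 (Eastvale, w=15) → cum 390
  block 32 (Westmoor, w=120) → cum 510
Optimal location: block 15.

x = 15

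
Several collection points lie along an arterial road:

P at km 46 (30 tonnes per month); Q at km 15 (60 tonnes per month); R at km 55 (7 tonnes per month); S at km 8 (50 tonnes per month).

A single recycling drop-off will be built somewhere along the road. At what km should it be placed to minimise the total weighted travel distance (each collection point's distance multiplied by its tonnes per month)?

For a sum of weighted absolute distances on a line, the optimum is the weighted median (not the mean). Total weight W = 147; half-weight = 73.5.
Sort by position and accumulate weight:
  km 8 (S, w=50) → cum 50
  km 15 (Q, w=60) → cum 110  ≥ 73.5 → median here
  km 46 (P, w=30) → cum 140
  km 55 (R, w=7) → cum 147
Optimal location: km 15.

x = 15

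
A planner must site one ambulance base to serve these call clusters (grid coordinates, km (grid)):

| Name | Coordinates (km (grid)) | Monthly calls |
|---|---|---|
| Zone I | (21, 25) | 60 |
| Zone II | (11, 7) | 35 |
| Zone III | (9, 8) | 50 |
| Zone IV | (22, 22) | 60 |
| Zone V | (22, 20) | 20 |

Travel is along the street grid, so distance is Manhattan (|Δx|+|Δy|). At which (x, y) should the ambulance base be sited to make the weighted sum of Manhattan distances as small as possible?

(21, 22)

Manhattan distance separates: Σwᵢ(|x−xᵢ|+|y−yᵢ|) = Σwᵢ|x−xᵢ| + Σwᵢ|y−yᵢ|, so x and y are optimised independently as 1-D weighted medians.
Total weight W = 225; half = 112.5.
x-coordinate, sorted with cumulative weight:
  x=9 (Zone III, w=50) cum 50
  x=11 (Zone II, w=35) cum 85
  x=21 (Zone I, w=60) cum 145  ← median
  x=22 (Zone IV, w=60) cum 205
  x=22 (Zone V, w=20) cum 225
⇒ x* = 21
y-coordinate, sorted with cumulative weight:
  y=7 (Zone II, w=35) cum 35
  y=8 (Zone III, w=50) cum 85
  y=20 (Zone V, w=20) cum 105
  y=22 (Zone IV, w=60) cum 165  ← median
  y=25 (Zone I, w=60) cum 225
⇒ y* = 22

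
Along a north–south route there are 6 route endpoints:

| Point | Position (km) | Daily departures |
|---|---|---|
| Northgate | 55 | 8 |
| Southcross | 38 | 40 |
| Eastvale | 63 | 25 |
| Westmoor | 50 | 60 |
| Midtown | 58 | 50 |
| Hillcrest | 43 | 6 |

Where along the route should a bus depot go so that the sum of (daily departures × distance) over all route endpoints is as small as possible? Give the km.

x = 50

For a sum of weighted absolute distances on a line, the optimum is the weighted median (not the mean). Total weight W = 189; half-weight = 94.5.
Sort by position and accumulate weight:
  km 38 (Southcross, w=40) → cum 40
  km 43 (Hillcrest, w=6) → cum 46
  km 50 (Westmoor, w=60) → cum 106  ≥ 94.5 → median here
  km 55 (Northgate, w=8) → cum 114
  km 58 (Midtown, w=50) → cum 164
  km 63 (Eastvale, w=25) → cum 189
Optimal location: km 50.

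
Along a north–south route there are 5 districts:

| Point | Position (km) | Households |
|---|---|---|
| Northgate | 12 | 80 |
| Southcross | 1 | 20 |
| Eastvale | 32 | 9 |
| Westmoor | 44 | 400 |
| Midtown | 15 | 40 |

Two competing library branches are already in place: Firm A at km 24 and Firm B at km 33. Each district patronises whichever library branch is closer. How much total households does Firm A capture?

140

The indifferent point is the midpoint (24+33)/2 = 28.5; districts left of it (closer to Firm A at 24) go to Firm A, those right go to Firm B.
  Southcross at 1 (w=20) → Firm A
  Northgate at 12 (w=80) → Firm A
  Midtown at 15 (w=40) → Firm A
  Eastvale at 32 (w=9) → Firm B
  Westmoor at 44 (w=400) → Firm B
Firm A captures 140; Firm B captures 409.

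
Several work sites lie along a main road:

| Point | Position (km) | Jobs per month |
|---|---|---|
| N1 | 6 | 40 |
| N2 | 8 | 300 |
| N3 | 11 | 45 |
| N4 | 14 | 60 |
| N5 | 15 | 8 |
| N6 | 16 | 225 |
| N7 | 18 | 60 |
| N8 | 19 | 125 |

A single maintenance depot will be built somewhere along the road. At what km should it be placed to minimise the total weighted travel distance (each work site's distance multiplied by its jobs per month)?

x = 14

For a sum of weighted absolute distances on a line, the optimum is the weighted median (not the mean). Total weight W = 863; half-weight = 431.5.
Sort by position and accumulate weight:
  km 6 (N1, w=40) → cum 40
  km 8 (N2, w=300) → cum 340
  km 11 (N3, w=45) → cum 385
  km 14 (N4, w=60) → cum 445  ≥ 431.5 → median here
  km 15 (N5, w=8) → cum 453
  km 16 (N6, w=225) → cum 678
  km 18 (N7, w=60) → cum 738
  km 19 (N8, w=125) → cum 863
Optimal location: km 14.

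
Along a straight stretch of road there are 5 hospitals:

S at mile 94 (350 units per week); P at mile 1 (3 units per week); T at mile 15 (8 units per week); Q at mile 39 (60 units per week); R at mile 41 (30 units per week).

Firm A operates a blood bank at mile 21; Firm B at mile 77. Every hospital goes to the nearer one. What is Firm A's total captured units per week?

The indifferent point is the midpoint (21+77)/2 = 49; hospitals left of it (closer to Firm A at 21) go to Firm A, those right go to Firm B.
  P at 1 (w=3) → Firm A
  T at 15 (w=8) → Firm A
  Q at 39 (w=60) → Firm A
  R at 41 (w=30) → Firm A
  S at 94 (w=350) → Firm B
Firm A captures 101; Firm B captures 350.

101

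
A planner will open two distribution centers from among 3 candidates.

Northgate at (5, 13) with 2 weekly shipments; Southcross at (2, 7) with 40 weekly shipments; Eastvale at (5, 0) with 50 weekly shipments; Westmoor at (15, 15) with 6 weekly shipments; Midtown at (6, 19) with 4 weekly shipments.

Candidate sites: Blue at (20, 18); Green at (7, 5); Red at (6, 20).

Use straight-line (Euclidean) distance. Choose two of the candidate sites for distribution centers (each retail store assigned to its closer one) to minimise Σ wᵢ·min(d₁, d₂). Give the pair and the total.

{Green, Red}, total 564.6

Evaluate every pair (each demand assigned to the nearer of the two):
  {Green, Red}: total = 564.6
  {Blue, Green}: total = 592.3
  {Blue, Red}: total = 1598.4
Best pair: {Green, Red} with total 564.6.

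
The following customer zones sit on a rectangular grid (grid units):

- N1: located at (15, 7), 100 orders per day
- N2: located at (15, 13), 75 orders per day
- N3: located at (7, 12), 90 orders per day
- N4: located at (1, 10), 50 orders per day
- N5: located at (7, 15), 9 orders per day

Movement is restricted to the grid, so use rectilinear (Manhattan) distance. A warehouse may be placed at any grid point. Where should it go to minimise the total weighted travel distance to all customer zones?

(15, 12)

Manhattan distance separates: Σwᵢ(|x−xᵢ|+|y−yᵢ|) = Σwᵢ|x−xᵢ| + Σwᵢ|y−yᵢ|, so x and y are optimised independently as 1-D weighted medians.
Total weight W = 324; half = 162.
x-coordinate, sorted with cumulative weight:
  x=1 (N4, w=50) cum 50
  x=7 (N3, w=90) cum 140
  x=7 (N5, w=9) cum 149
  x=15 (N1, w=100) cum 249  ← median
  x=15 (N2, w=75) cum 324
⇒ x* = 15
y-coordinate, sorted with cumulative weight:
  y=7 (N1, w=100) cum 100
  y=10 (N4, w=50) cum 150
  y=12 (N3, w=90) cum 240  ← median
  y=13 (N2, w=75) cum 315
  y=15 (N5, w=9) cum 324
⇒ y* = 12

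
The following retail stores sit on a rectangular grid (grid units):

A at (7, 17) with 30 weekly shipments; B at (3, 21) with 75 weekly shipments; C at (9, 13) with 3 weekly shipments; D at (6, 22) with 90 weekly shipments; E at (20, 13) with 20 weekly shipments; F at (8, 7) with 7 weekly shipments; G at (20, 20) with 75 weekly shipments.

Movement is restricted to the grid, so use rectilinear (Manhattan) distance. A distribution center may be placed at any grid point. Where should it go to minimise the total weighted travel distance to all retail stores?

(6, 21)

Manhattan distance separates: Σwᵢ(|x−xᵢ|+|y−yᵢ|) = Σwᵢ|x−xᵢ| + Σwᵢ|y−yᵢ|, so x and y are optimised independently as 1-D weighted medians.
Total weight W = 300; half = 150.
x-coordinate, sorted with cumulative weight:
  x=3 (B, w=75) cum 75
  x=6 (D, w=90) cum 165  ← median
  x=7 (A, w=30) cum 195
  x=8 (F, w=7) cum 202
  x=9 (C, w=3) cum 205
  x=20 (E, w=20) cum 225
  x=20 (G, w=75) cum 300
⇒ x* = 6
y-coordinate, sorted with cumulative weight:
  y=7 (F, w=7) cum 7
  y=13 (C, w=3) cum 10
  y=13 (E, w=20) cum 30
  y=17 (A, w=30) cum 60
  y=20 (G, w=75) cum 135
  y=21 (B, w=75) cum 210  ← median
  y=22 (D, w=90) cum 300
⇒ y* = 21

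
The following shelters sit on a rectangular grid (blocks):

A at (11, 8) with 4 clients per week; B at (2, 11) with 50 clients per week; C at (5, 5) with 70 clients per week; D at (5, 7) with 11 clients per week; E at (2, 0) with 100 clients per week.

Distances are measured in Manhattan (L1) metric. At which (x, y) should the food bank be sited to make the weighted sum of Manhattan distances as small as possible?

Manhattan distance separates: Σwᵢ(|x−xᵢ|+|y−yᵢ|) = Σwᵢ|x−xᵢ| + Σwᵢ|y−yᵢ|, so x and y are optimised independently as 1-D weighted medians.
Total weight W = 235; half = 117.5.
x-coordinate, sorted with cumulative weight:
  x=2 (B, w=50) cum 50
  x=2 (E, w=100) cum 150  ← median
  x=5 (C, w=70) cum 220
  x=5 (D, w=11) cum 231
  x=11 (A, w=4) cum 235
⇒ x* = 2
y-coordinate, sorted with cumulative weight:
  y=0 (E, w=100) cum 100
  y=5 (C, w=70) cum 170  ← median
  y=7 (D, w=11) cum 181
  y=8 (A, w=4) cum 185
  y=11 (B, w=50) cum 235
⇒ y* = 5

(2, 5)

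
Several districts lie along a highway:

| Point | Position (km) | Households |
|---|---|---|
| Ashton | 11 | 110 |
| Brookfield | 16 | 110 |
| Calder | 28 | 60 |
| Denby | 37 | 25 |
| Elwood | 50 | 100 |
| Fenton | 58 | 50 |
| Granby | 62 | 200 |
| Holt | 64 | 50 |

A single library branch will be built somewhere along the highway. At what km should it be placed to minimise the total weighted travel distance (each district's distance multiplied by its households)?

x = 50

For a sum of weighted absolute distances on a line, the optimum is the weighted median (not the mean). Total weight W = 705; half-weight = 352.5.
Sort by position and accumulate weight:
  km 11 (Ashton, w=110) → cum 110
  km 16 (Brookfield, w=110) → cum 220
  km 28 (Calder, w=60) → cum 280
  km 37 (Denby, w=25) → cum 305
  km 50 (Elwood, w=100) → cum 405  ≥ 352.5 → median here
  km 58 (Fenton, w=50) → cum 455
  km 62 (Granby, w=200) → cum 655
  km 64 (Holt, w=50) → cum 705
Optimal location: km 50.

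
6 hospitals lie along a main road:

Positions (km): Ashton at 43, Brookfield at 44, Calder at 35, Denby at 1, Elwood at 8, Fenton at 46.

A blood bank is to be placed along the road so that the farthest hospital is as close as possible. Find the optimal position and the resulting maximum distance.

The 1-center on a line is the midpoint of the two extreme points: leftmost at 1, rightmost at 46.
Optimal location = (1 + 46)/2 = 23.5; maximum distance = (46 − 1)/2 = 22.5.

location 23.5, max distance 22.5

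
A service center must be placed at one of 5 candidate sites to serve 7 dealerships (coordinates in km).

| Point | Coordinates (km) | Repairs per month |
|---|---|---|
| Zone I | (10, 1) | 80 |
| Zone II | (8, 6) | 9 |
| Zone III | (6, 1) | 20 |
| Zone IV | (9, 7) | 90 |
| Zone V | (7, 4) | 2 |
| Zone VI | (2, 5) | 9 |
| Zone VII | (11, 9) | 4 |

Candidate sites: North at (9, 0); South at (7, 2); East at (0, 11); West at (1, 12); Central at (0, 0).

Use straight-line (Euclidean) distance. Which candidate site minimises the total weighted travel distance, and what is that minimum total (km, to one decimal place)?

South, total 891.8 km

Total weighted distance at each candidate:
  North (9, 0): total = 984.4
  South (7, 2): total = 891.8
  East (0, 11): total = 2457.4
  West (1, 12): total = 2436.1
  Central (0, 0): total = 2163.2
Minimum is at South with total 891.8 km.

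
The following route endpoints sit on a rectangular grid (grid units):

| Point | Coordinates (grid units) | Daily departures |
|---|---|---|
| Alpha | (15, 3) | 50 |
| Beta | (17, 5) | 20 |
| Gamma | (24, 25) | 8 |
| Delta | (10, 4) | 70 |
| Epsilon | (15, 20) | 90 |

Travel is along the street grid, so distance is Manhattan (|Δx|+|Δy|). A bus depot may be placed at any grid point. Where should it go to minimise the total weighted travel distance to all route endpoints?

(15, 4)

Manhattan distance separates: Σwᵢ(|x−xᵢ|+|y−yᵢ|) = Σwᵢ|x−xᵢ| + Σwᵢ|y−yᵢ|, so x and y are optimised independently as 1-D weighted medians.
Total weight W = 238; half = 119.
x-coordinate, sorted with cumulative weight:
  x=10 (Delta, w=70) cum 70
  x=15 (Alpha, w=50) cum 120  ← median
  x=15 (Epsilon, w=90) cum 210
  x=17 (Beta, w=20) cum 230
  x=24 (Gamma, w=8) cum 238
⇒ x* = 15
y-coordinate, sorted with cumulative weight:
  y=3 (Alpha, w=50) cum 50
  y=4 (Delta, w=70) cum 120  ← median
  y=5 (Beta, w=20) cum 140
  y=20 (Epsilon, w=90) cum 230
  y=25 (Gamma, w=8) cum 238
⇒ y* = 4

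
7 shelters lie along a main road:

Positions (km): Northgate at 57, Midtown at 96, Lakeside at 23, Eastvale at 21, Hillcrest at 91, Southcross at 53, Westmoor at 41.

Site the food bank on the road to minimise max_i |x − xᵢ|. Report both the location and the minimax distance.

The 1-center on a line is the midpoint of the two extreme points: leftmost at 21, rightmost at 96.
Optimal location = (21 + 96)/2 = 58.5; maximum distance = (96 − 21)/2 = 37.5.

location 58.5, max distance 37.5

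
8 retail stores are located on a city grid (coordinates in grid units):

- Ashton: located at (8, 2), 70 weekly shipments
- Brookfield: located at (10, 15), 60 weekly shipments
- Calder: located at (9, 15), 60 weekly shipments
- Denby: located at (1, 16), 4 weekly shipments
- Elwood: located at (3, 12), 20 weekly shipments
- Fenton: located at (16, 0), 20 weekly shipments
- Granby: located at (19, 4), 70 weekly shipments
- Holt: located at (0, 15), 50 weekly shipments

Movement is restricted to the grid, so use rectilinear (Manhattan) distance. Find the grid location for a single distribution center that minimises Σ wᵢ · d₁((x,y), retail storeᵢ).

(9, 12)

Manhattan distance separates: Σwᵢ(|x−xᵢ|+|y−yᵢ|) = Σwᵢ|x−xᵢ| + Σwᵢ|y−yᵢ|, so x and y are optimised independently as 1-D weighted medians.
Total weight W = 354; half = 177.
x-coordinate, sorted with cumulative weight:
  x=0 (Holt, w=50) cum 50
  x=1 (Denby, w=4) cum 54
  x=3 (Elwood, w=20) cum 74
  x=8 (Ashton, w=70) cum 144
  x=9 (Calder, w=60) cum 204  ← median
  x=10 (Brookfield, w=60) cum 264
  x=16 (Fenton, w=20) cum 284
  x=19 (Granby, w=70) cum 354
⇒ x* = 9
y-coordinate, sorted with cumulative weight:
  y=0 (Fenton, w=20) cum 20
  y=2 (Ashton, w=70) cum 90
  y=4 (Granby, w=70) cum 160
  y=12 (Elwood, w=20) cum 180  ← median
  y=15 (Brookfield, w=60) cum 240
  y=15 (Calder, w=60) cum 300
  y=15 (Holt, w=50) cum 350
  y=16 (Denby, w=4) cum 354
⇒ y* = 12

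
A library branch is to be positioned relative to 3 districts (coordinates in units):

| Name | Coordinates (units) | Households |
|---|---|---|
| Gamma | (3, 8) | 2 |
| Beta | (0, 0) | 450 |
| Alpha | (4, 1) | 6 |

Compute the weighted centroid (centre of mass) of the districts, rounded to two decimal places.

The minimiser of Σwᵢ‖p−pᵢ‖² is the weighted centroid p* = (Σwᵢpᵢ)/(Σwᵢ).
Σwᵢ = 458.
Σwᵢxᵢ = 2·3 + 450·0 + 6·4 = 30.
Σwᵢyᵢ = 2·8 + 450·0 + 6·1 = 22.
x* = 30/458 = 0.07, y* = 22/458 = 0.05.

(0.07, 0.05)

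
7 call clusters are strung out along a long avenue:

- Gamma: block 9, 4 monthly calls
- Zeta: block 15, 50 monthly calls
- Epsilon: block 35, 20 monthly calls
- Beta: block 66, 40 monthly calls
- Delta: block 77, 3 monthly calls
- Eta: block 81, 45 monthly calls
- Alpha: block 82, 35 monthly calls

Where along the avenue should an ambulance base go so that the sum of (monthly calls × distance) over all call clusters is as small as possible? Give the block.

x = 66

For a sum of weighted absolute distances on a line, the optimum is the weighted median (not the mean). Total weight W = 197; half-weight = 98.5.
Sort by position and accumulate weight:
  block 9 (Gamma, w=4) → cum 4
  block 15 (Zeta, w=50) → cum 54
  block 35 (Epsilon, w=20) → cum 74
  block 66 (Beta, w=40) → cum 114  ≥ 98.5 → median here
  block 77 (Delta, w=3) → cum 117
  block 81 (Eta, w=45) → cum 162
  block 82 (Alpha, w=35) → cum 197
Optimal location: block 66.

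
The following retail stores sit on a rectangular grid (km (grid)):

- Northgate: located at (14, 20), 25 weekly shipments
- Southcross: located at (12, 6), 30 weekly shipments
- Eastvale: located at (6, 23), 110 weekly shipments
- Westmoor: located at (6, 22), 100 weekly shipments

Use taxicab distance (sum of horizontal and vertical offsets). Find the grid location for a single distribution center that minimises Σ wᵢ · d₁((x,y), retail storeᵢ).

(6, 22)

Manhattan distance separates: Σwᵢ(|x−xᵢ|+|y−yᵢ|) = Σwᵢ|x−xᵢ| + Σwᵢ|y−yᵢ|, so x and y are optimised independently as 1-D weighted medians.
Total weight W = 265; half = 132.5.
x-coordinate, sorted with cumulative weight:
  x=6 (Eastvale, w=110) cum 110
  x=6 (Westmoor, w=100) cum 210  ← median
  x=12 (Southcross, w=30) cum 240
  x=14 (Northgate, w=25) cum 265
⇒ x* = 6
y-coordinate, sorted with cumulative weight:
  y=6 (Southcross, w=30) cum 30
  y=20 (Northgate, w=25) cum 55
  y=22 (Westmoor, w=100) cum 155  ← median
  y=23 (Eastvale, w=110) cum 265
⇒ y* = 22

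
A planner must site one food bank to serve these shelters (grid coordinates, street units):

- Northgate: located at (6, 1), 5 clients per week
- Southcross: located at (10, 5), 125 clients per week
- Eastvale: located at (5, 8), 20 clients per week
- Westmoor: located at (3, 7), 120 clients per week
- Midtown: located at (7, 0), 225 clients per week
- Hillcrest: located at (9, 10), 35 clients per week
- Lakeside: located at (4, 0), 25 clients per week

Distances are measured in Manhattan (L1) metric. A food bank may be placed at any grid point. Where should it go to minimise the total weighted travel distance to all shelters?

Manhattan distance separates: Σwᵢ(|x−xᵢ|+|y−yᵢ|) = Σwᵢ|x−xᵢ| + Σwᵢ|y−yᵢ|, so x and y are optimised independently as 1-D weighted medians.
Total weight W = 555; half = 277.5.
x-coordinate, sorted with cumulative weight:
  x=3 (Westmoor, w=120) cum 120
  x=4 (Lakeside, w=25) cum 145
  x=5 (Eastvale, w=20) cum 165
  x=6 (Northgate, w=5) cum 170
  x=7 (Midtown, w=225) cum 395  ← median
  x=9 (Hillcrest, w=35) cum 430
  x=10 (Southcross, w=125) cum 555
⇒ x* = 7
y-coordinate, sorted with cumulative weight:
  y=0 (Midtown, w=225) cum 225
  y=0 (Lakeside, w=25) cum 250
  y=1 (Northgate, w=5) cum 255
  y=5 (Southcross, w=125) cum 380  ← median
  y=7 (Westmoor, w=120) cum 500
  y=8 (Eastvale, w=20) cum 520
  y=10 (Hillcrest, w=35) cum 555
⇒ y* = 5

(7, 5)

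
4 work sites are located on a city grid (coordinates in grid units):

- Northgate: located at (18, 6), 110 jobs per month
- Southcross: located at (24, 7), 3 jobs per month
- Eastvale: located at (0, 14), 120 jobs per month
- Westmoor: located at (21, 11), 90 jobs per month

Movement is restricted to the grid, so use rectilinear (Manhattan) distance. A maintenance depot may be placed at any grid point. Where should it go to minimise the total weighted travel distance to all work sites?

(18, 11)

Manhattan distance separates: Σwᵢ(|x−xᵢ|+|y−yᵢ|) = Σwᵢ|x−xᵢ| + Σwᵢ|y−yᵢ|, so x and y are optimised independently as 1-D weighted medians.
Total weight W = 323; half = 161.5.
x-coordinate, sorted with cumulative weight:
  x=0 (Eastvale, w=120) cum 120
  x=18 (Northgate, w=110) cum 230  ← median
  x=21 (Westmoor, w=90) cum 320
  x=24 (Southcross, w=3) cum 323
⇒ x* = 18
y-coordinate, sorted with cumulative weight:
  y=6 (Northgate, w=110) cum 110
  y=7 (Southcross, w=3) cum 113
  y=11 (Westmoor, w=90) cum 203  ← median
  y=14 (Eastvale, w=120) cum 323
⇒ y* = 11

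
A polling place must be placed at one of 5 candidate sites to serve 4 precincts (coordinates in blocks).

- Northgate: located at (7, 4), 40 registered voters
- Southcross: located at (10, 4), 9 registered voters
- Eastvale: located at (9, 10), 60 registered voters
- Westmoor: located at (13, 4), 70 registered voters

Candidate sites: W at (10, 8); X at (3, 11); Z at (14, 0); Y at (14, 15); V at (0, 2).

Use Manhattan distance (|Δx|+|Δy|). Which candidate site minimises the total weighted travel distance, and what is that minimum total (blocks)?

Total weighted distance at each candidate:
  W (10, 8): total = 986
  X (3, 11): total = 2176
  Z (14, 0): total = 1762
  Y (14, 15): total = 2295
  V (0, 2): total = 2538
Minimum is at W with total 986 blocks.

W, total 986 blocks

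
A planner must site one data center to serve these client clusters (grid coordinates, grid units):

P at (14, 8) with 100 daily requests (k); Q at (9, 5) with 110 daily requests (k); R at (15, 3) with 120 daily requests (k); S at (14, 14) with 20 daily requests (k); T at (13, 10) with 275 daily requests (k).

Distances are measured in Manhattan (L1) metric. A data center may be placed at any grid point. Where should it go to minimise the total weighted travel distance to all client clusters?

Manhattan distance separates: Σwᵢ(|x−xᵢ|+|y−yᵢ|) = Σwᵢ|x−xᵢ| + Σwᵢ|y−yᵢ|, so x and y are optimised independently as 1-D weighted medians.
Total weight W = 625; half = 312.5.
x-coordinate, sorted with cumulative weight:
  x=9 (Q, w=110) cum 110
  x=13 (T, w=275) cum 385  ← median
  x=14 (P, w=100) cum 485
  x=14 (S, w=20) cum 505
  x=15 (R, w=120) cum 625
⇒ x* = 13
y-coordinate, sorted with cumulative weight:
  y=3 (R, w=120) cum 120
  y=5 (Q, w=110) cum 230
  y=8 (P, w=100) cum 330  ← median
  y=10 (T, w=275) cum 605
  y=14 (S, w=20) cum 625
⇒ y* = 8

(13, 8)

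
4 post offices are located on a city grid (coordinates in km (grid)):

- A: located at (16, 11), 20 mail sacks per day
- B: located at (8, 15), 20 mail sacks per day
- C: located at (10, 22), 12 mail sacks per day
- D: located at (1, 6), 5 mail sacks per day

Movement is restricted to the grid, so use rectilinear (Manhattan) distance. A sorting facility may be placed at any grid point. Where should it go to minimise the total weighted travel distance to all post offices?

(10, 15)

Manhattan distance separates: Σwᵢ(|x−xᵢ|+|y−yᵢ|) = Σwᵢ|x−xᵢ| + Σwᵢ|y−yᵢ|, so x and y are optimised independently as 1-D weighted medians.
Total weight W = 57; half = 28.5.
x-coordinate, sorted with cumulative weight:
  x=1 (D, w=5) cum 5
  x=8 (B, w=20) cum 25
  x=10 (C, w=12) cum 37  ← median
  x=16 (A, w=20) cum 57
⇒ x* = 10
y-coordinate, sorted with cumulative weight:
  y=6 (D, w=5) cum 5
  y=11 (A, w=20) cum 25
  y=15 (B, w=20) cum 45  ← median
  y=22 (C, w=12) cum 57
⇒ y* = 15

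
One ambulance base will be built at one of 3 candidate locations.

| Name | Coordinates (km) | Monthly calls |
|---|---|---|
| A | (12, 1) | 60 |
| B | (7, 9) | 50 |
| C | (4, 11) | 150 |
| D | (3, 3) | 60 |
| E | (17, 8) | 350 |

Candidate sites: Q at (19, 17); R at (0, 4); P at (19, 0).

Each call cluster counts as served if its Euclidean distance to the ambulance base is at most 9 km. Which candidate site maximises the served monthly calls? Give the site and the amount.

P, covering 410

Coverage radius r = 9 km; a point is covered iff (Δx)²+(Δy)² ≤ 9² = 81.
  Q (19, 17): covers {none} → 0
  R (0, 4): covers {B, C, D} → 260
  P (19, 0): covers {A, E} → 410
Maximum coverage at P: 410 monthly calls.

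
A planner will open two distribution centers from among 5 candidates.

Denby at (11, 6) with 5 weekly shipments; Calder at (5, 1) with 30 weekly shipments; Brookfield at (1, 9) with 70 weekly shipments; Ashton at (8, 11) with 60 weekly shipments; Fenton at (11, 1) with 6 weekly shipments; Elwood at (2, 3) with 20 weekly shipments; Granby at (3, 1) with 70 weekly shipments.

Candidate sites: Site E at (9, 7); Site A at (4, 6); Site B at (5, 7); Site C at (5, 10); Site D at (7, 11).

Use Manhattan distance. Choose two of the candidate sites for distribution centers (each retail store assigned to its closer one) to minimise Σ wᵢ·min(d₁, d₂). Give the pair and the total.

Evaluate every pair (each demand assigned to the nearer of the two):
  {Site A, Site D}: total = 1287
  {Site A, Site C}: total = 1397
  {Site B, Site D}: total = 1467
  {Site E, Site A}: total = 1483
  {Site B, Site C}: total = 1577
  {Site A, Site B}: total = 1647
  {Site E, Site B}: total = 1663
  {Site C, Site D}: total = 1779
  {Site E, Site C}: total = 1893
  {Site E, Site D}: total = 2043
Best pair: {Site A, Site D} with total 1287.

{Site A, Site D}, total 1287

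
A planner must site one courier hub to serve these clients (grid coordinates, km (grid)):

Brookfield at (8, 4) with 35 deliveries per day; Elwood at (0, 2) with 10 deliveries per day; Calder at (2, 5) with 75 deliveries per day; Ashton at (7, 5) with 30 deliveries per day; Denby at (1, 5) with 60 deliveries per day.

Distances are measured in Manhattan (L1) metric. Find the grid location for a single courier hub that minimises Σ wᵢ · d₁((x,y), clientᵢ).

Manhattan distance separates: Σwᵢ(|x−xᵢ|+|y−yᵢ|) = Σwᵢ|x−xᵢ| + Σwᵢ|y−yᵢ|, so x and y are optimised independently as 1-D weighted medians.
Total weight W = 210; half = 105.
x-coordinate, sorted with cumulative weight:
  x=0 (Elwood, w=10) cum 10
  x=1 (Denby, w=60) cum 70
  x=2 (Calder, w=75) cum 145  ← median
  x=7 (Ashton, w=30) cum 175
  x=8 (Brookfield, w=35) cum 210
⇒ x* = 2
y-coordinate, sorted with cumulative weight:
  y=2 (Elwood, w=10) cum 10
  y=4 (Brookfield, w=35) cum 45
  y=5 (Calder, w=75) cum 120  ← median
  y=5 (Ashton, w=30) cum 150
  y=5 (Denby, w=60) cum 210
⇒ y* = 5

(2, 5)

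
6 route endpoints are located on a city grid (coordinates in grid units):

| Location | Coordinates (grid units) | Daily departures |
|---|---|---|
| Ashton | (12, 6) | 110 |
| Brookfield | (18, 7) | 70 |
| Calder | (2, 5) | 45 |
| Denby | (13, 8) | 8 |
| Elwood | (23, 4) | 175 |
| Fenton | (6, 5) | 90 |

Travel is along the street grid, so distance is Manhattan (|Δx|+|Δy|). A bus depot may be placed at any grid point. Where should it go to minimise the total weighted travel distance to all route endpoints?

(13, 5)

Manhattan distance separates: Σwᵢ(|x−xᵢ|+|y−yᵢ|) = Σwᵢ|x−xᵢ| + Σwᵢ|y−yᵢ|, so x and y are optimised independently as 1-D weighted medians.
Total weight W = 498; half = 249.
x-coordinate, sorted with cumulative weight:
  x=2 (Calder, w=45) cum 45
  x=6 (Fenton, w=90) cum 135
  x=12 (Ashton, w=110) cum 245
  x=13 (Denby, w=8) cum 253  ← median
  x=18 (Brookfield, w=70) cum 323
  x=23 (Elwood, w=175) cum 498
⇒ x* = 13
y-coordinate, sorted with cumulative weight:
  y=4 (Elwood, w=175) cum 175
  y=5 (Calder, w=45) cum 220
  y=5 (Fenton, w=90) cum 310  ← median
  y=6 (Ashton, w=110) cum 420
  y=7 (Brookfield, w=70) cum 490
  y=8 (Denby, w=8) cum 498
⇒ y* = 5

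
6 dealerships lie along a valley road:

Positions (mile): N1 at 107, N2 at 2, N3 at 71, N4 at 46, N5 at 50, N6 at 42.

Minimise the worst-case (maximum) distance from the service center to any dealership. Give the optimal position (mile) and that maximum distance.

location 54.5, max distance 52.5

The 1-center on a line is the midpoint of the two extreme points: leftmost at 2, rightmost at 107.
Optimal location = (2 + 107)/2 = 54.5; maximum distance = (107 − 2)/2 = 52.5.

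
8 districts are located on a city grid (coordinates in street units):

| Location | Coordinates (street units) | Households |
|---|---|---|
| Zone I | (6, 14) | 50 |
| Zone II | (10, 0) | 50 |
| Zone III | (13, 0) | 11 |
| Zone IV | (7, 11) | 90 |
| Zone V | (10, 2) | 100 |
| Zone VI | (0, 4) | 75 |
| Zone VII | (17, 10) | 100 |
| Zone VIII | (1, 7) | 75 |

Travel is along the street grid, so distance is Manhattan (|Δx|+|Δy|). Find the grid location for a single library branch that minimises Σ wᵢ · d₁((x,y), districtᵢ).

Manhattan distance separates: Σwᵢ(|x−xᵢ|+|y−yᵢ|) = Σwᵢ|x−xᵢ| + Σwᵢ|y−yᵢ|, so x and y are optimised independently as 1-D weighted medians.
Total weight W = 551; half = 275.5.
x-coordinate, sorted with cumulative weight:
  x=0 (Zone VI, w=75) cum 75
  x=1 (Zone VIII, w=75) cum 150
  x=6 (Zone I, w=50) cum 200
  x=7 (Zone IV, w=90) cum 290  ← median
  x=10 (Zone II, w=50) cum 340
  x=10 (Zone V, w=100) cum 440
  x=13 (Zone III, w=11) cum 451
  x=17 (Zone VII, w=100) cum 551
⇒ x* = 7
y-coordinate, sorted with cumulative weight:
  y=0 (Zone II, w=50) cum 50
  y=0 (Zone III, w=11) cum 61
  y=2 (Zone V, w=100) cum 161
  y=4 (Zone VI, w=75) cum 236
  y=7 (Zone VIII, w=75) cum 311  ← median
  y=10 (Zone VII, w=100) cum 411
  y=11 (Zone IV, w=90) cum 501
  y=14 (Zone I, w=50) cum 551
⇒ y* = 7

(7, 7)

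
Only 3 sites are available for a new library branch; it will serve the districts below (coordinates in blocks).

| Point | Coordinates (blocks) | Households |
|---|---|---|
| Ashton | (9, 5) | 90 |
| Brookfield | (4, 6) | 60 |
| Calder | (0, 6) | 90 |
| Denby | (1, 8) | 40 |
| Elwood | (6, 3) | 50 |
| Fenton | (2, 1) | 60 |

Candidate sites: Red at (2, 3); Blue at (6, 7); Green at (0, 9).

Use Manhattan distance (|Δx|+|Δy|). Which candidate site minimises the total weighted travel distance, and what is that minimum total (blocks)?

Red, total 2120 blocks

Total weighted distance at each candidate:
  Red (2, 3): total = 2120
  Blue (6, 7): total = 2300
  Green (0, 9): total = 3140
Minimum is at Red with total 2120 blocks.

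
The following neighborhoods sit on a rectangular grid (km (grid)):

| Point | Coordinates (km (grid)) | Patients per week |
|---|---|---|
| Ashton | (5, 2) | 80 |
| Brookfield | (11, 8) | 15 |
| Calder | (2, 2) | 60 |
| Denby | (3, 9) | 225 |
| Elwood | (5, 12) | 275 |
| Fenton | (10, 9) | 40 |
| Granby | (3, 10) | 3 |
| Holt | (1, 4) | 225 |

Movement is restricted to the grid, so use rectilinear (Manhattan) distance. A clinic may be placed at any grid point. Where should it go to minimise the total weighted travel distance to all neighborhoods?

(3, 9)

Manhattan distance separates: Σwᵢ(|x−xᵢ|+|y−yᵢ|) = Σwᵢ|x−xᵢ| + Σwᵢ|y−yᵢ|, so x and y are optimised independently as 1-D weighted medians.
Total weight W = 923; half = 461.5.
x-coordinate, sorted with cumulative weight:
  x=1 (Holt, w=225) cum 225
  x=2 (Calder, w=60) cum 285
  x=3 (Denby, w=225) cum 510  ← median
  x=3 (Granby, w=3) cum 513
  x=5 (Ashton, w=80) cum 593
  x=5 (Elwood, w=275) cum 868
  x=10 (Fenton, w=40) cum 908
  x=11 (Brookfield, w=15) cum 923
⇒ x* = 3
y-coordinate, sorted with cumulative weight:
  y=2 (Ashton, w=80) cum 80
  y=2 (Calder, w=60) cum 140
  y=4 (Holt, w=225) cum 365
  y=8 (Brookfield, w=15) cum 380
  y=9 (Denby, w=225) cum 605  ← median
  y=9 (Fenton, w=40) cum 645
  y=10 (Granby, w=3) cum 648
  y=12 (Elwood, w=275) cum 923
⇒ y* = 9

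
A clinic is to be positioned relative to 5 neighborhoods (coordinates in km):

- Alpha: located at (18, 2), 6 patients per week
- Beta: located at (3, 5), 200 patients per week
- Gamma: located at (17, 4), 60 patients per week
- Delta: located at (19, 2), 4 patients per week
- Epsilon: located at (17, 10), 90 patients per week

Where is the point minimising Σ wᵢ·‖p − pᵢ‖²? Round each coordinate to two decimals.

The minimiser of Σwᵢ‖p−pᵢ‖² is the weighted centroid p* = (Σwᵢpᵢ)/(Σwᵢ).
Σwᵢ = 360.
Σwᵢxᵢ = 6·18 + 200·3 + 60·17 + 4·19 + 90·17 = 3334.
Σwᵢyᵢ = 6·2 + 200·5 + 60·4 + 4·2 + 90·10 = 2160.
x* = 3334/360 = 9.26, y* = 2160/360 = 6.00.

(9.26, 6.00)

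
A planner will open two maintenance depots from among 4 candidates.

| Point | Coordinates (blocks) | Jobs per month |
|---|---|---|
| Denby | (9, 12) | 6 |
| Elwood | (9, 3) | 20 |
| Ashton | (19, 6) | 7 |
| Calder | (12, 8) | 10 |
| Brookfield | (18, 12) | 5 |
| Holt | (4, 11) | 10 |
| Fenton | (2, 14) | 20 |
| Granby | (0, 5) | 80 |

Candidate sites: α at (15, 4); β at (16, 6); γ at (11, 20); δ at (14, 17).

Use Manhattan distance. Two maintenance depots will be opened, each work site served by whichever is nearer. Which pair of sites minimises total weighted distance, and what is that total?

Evaluate every pair (each demand assigned to the nearer of the two):
  {α, δ}: total = 2097
  {α, γ}: total = 2107
  {β, γ}: total = 2201
  {β, δ}: total = 2201
  {α, β}: total = 2229
  {γ, δ}: total = 3247
Best pair: {α, δ} with total 2097.

{α, δ}, total 2097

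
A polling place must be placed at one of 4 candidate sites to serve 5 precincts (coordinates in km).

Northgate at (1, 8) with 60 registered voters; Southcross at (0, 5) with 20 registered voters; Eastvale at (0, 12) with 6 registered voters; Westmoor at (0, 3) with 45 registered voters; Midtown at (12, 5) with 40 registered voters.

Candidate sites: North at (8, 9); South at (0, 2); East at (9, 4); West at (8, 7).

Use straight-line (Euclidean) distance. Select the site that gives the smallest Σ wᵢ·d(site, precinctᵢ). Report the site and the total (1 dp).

Total weighted distance at each candidate:
  North (8, 9): total = 1330.7
  South (0, 2): total = 1024.7
  East (9, 4): total = 1324.0
  West (8, 7): total = 1227.2
Minimum is at South with total 1024.7 km.

South, total 1024.7 km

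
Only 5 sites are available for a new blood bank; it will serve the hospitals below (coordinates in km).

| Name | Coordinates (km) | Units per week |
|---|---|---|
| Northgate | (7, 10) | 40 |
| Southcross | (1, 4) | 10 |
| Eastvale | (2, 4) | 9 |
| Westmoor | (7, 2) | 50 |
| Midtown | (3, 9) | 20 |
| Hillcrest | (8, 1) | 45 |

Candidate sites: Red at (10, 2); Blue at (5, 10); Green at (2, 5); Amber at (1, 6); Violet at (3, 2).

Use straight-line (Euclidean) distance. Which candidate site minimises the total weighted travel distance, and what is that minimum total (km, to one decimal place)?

Total weighted distance at each candidate:
  Red (10, 2): total = 956.8
  Blue (5, 10): total = 1096.4
  Green (2, 5): total = 1004.5
  Amber (1, 6): total = 1148.3
  Violet (3, 2): total = 975.6
Minimum is at Red with total 956.8 km.

Red, total 956.8 km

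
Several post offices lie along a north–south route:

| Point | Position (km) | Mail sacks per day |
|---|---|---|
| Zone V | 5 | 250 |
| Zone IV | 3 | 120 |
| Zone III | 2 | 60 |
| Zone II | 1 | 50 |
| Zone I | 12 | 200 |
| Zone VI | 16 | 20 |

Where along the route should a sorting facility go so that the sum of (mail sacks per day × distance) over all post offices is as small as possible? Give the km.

x = 5

For a sum of weighted absolute distances on a line, the optimum is the weighted median (not the mean). Total weight W = 700; half-weight = 350.
Sort by position and accumulate weight:
  km 1 (Zone II, w=50) → cum 50
  km 2 (Zone III, w=60) → cum 110
  km 3 (Zone IV, w=120) → cum 230
  km 5 (Zone V, w=250) → cum 480  ≥ 350 → median here
  km 12 (Zone I, w=200) → cum 680
  km 16 (Zone VI, w=20) → cum 700
Optimal location: km 5.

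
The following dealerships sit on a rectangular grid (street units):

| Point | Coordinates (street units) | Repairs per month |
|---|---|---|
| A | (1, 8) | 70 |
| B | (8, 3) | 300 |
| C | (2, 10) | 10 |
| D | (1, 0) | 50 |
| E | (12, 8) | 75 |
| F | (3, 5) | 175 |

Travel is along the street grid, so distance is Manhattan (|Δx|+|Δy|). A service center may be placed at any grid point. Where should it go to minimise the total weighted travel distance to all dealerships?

Manhattan distance separates: Σwᵢ(|x−xᵢ|+|y−yᵢ|) = Σwᵢ|x−xᵢ| + Σwᵢ|y−yᵢ|, so x and y are optimised independently as 1-D weighted medians.
Total weight W = 680; half = 340.
x-coordinate, sorted with cumulative weight:
  x=1 (A, w=70) cum 70
  x=1 (D, w=50) cum 120
  x=2 (C, w=10) cum 130
  x=3 (F, w=175) cum 305
  x=8 (B, w=300) cum 605  ← median
  x=12 (E, w=75) cum 680
⇒ x* = 8
y-coordinate, sorted with cumulative weight:
  y=0 (D, w=50) cum 50
  y=3 (B, w=300) cum 350  ← median
  y=5 (F, w=175) cum 525
  y=8 (A, w=70) cum 595
  y=8 (E, w=75) cum 670
  y=10 (C, w=10) cum 680
⇒ y* = 3

(8, 3)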